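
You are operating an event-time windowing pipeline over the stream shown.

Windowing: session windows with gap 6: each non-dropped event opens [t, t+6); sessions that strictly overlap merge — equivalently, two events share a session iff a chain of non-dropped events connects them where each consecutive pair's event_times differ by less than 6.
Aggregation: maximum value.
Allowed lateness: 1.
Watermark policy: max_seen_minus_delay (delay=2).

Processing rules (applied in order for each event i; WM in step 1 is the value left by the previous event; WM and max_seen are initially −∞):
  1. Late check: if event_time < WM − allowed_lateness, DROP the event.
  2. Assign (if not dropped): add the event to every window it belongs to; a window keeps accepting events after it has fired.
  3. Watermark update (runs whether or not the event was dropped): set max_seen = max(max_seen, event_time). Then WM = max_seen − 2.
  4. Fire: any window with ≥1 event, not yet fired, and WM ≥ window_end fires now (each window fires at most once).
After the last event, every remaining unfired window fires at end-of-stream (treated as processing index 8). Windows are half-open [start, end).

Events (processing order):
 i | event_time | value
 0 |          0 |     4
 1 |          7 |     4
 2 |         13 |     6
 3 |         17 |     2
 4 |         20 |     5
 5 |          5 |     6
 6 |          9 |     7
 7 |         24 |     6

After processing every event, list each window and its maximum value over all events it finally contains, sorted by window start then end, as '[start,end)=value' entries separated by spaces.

[0,6)=4 [7,13)=4 [13,30)=6

i=0 t=0 v=4: → [0,6); WM=-2
i=1 t=7 v=4: → [7,13); WM=5
i=2 t=13 v=6: → [13,19); WM=11
i=3 t=17 v=2: → [13,23); WM=15
i=4 t=20 v=5: → [13,26); WM=18
i=5 t=5 v=6: DROP (t<18-1); WM=18
i=6 t=9 v=7: DROP (t<18-1); WM=18
i=7 t=24 v=6: → [13,30); WM=22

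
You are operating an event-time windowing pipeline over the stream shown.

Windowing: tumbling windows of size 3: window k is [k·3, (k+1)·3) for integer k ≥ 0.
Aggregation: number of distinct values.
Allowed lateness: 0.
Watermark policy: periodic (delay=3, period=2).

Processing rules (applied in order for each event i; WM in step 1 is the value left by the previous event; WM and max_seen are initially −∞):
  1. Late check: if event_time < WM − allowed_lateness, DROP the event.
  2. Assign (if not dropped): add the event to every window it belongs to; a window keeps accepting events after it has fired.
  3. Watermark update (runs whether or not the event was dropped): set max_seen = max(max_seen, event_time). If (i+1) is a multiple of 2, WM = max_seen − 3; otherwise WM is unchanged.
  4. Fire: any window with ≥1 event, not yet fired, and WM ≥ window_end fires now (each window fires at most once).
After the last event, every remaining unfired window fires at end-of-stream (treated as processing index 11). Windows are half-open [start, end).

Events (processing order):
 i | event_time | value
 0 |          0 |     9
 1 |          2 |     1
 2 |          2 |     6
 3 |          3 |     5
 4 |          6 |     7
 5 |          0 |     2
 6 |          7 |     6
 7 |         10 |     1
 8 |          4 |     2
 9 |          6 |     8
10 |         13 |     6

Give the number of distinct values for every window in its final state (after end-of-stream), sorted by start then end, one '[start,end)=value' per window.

[0,3)=4 [3,6)=1 [6,9)=2 [9,12)=1 [12,15)=1

i=0 t=0 v=9: → [0,3); WM=−∞
i=1 t=2 v=1: → [0,3); WM=-1
i=2 t=2 v=6: → [0,3); WM=-1
i=3 t=3 v=5: → [3,6); WM=0
i=4 t=6 v=7: → [6,9); WM=0
i=5 t=0 v=2: → [0,3); WM=3; [0,3) fires=4
i=6 t=7 v=6: → [6,9); WM=3
i=7 t=10 v=1: → [9,12); WM=7; [3,6) fires=1
i=8 t=4 v=2: DROP (t<7-0); WM=7
i=9 t=6 v=8: DROP (t<7-0); WM=7
i=10 t=13 v=6: → [12,15); WM=7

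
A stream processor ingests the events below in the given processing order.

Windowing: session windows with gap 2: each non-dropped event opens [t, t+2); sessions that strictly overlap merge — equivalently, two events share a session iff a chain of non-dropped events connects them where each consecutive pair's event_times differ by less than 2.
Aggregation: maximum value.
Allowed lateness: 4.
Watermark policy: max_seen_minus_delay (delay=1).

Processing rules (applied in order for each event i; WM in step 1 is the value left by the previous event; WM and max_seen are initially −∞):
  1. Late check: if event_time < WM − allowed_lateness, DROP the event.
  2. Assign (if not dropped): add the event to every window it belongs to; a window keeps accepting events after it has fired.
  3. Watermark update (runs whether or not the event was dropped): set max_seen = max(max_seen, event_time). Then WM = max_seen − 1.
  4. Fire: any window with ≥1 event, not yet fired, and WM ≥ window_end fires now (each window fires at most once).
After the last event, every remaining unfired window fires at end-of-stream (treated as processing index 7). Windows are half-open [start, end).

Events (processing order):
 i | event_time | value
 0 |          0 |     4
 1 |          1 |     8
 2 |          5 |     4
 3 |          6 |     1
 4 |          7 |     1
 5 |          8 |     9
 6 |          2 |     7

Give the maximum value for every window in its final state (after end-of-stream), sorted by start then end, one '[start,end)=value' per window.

[0,3)=8 [5,10)=9

i=0 t=0 v=4: → [0,2); WM=-1
i=1 t=1 v=8: → [0,3); WM=0
i=2 t=5 v=4: → [5,7); WM=4
i=3 t=6 v=1: → [5,8); WM=5
i=4 t=7 v=1: → [5,9); WM=6
i=5 t=8 v=9: → [5,10); WM=7
i=6 t=2 v=7: DROP (t<7-4); WM=7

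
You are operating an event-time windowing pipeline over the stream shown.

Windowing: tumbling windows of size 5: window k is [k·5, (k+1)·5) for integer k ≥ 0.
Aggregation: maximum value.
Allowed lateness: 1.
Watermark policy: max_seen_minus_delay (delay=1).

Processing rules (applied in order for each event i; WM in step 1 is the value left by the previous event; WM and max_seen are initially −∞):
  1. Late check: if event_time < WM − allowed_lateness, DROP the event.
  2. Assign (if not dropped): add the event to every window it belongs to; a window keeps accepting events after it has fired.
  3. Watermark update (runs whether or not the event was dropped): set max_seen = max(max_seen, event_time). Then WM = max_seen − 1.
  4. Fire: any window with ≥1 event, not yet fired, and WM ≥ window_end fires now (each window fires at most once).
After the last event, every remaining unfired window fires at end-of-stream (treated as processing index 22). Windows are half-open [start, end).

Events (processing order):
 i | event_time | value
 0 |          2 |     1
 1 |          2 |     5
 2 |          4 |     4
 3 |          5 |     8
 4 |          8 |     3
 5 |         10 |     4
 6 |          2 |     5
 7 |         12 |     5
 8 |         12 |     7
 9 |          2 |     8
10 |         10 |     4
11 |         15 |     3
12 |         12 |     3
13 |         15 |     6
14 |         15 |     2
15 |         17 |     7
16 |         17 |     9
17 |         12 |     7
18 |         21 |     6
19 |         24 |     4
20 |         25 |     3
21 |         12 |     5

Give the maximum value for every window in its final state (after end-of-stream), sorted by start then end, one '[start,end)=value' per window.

[0,5)=5 [5,10)=8 [10,15)=7 [15,20)=9 [20,25)=6 [25,30)=3

i=0 t=2 v=1: → [0,5); WM=1
i=1 t=2 v=5: → [0,5); WM=1
i=2 t=4 v=4: → [0,5); WM=3
i=3 t=5 v=8: → [5,10); WM=4
i=4 t=8 v=3: → [5,10); WM=7; [0,5) fires=5
i=5 t=10 v=4: → [10,15); WM=9
i=6 t=2 v=5: DROP (t<9-1); WM=9
i=7 t=12 v=5: → [10,15); WM=11; [5,10) fires=8
i=8 t=12 v=7: → [10,15); WM=11
i=9 t=2 v=8: DROP (t<11-1); WM=11
i=10 t=10 v=4: → [10,15); WM=11
i=11 t=15 v=3: → [15,20); WM=14
i=12 t=12 v=3: DROP (t<14-1); WM=14
i=13 t=15 v=6: → [15,20); WM=14
i=14 t=15 v=2: → [15,20); WM=14
i=15 t=17 v=7: → [15,20); WM=16; [10,15) fires=7
i=16 t=17 v=9: → [15,20); WM=16
i=17 t=12 v=7: DROP (t<16-1); WM=16
i=18 t=21 v=6: → [20,25); WM=20; [15,20) fires=9
i=19 t=24 v=4: → [20,25); WM=23
i=20 t=25 v=3: → [25,30); WM=24
i=21 t=12 v=5: DROP (t<24-1); WM=24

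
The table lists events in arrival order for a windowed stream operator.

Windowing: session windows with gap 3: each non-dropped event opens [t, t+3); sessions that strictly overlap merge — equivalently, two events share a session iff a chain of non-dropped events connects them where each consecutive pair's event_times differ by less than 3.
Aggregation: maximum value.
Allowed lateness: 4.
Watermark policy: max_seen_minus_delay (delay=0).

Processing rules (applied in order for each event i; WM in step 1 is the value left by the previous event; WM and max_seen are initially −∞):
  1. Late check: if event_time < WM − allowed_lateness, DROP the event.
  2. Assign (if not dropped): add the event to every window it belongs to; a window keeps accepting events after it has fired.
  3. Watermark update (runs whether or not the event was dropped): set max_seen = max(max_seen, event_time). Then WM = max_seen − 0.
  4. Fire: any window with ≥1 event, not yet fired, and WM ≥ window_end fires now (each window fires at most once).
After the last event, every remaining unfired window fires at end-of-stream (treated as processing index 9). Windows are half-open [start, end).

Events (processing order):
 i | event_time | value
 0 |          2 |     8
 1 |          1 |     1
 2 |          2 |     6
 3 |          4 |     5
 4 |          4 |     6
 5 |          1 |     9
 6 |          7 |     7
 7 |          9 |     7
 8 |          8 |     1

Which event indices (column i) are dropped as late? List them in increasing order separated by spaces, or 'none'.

i=0 t=2 v=8: → [2,5); WM=2
i=1 t=1 v=1: → [1,5); WM=2
i=2 t=2 v=6: → [1,5); WM=2
i=3 t=4 v=5: → [1,7); WM=4
i=4 t=4 v=6: → [1,7); WM=4
i=5 t=1 v=9: → [1,7); WM=4
i=6 t=7 v=7: → [7,10); WM=7
i=7 t=9 v=7: → [7,12); WM=9
i=8 t=8 v=1: → [7,12); WM=9

none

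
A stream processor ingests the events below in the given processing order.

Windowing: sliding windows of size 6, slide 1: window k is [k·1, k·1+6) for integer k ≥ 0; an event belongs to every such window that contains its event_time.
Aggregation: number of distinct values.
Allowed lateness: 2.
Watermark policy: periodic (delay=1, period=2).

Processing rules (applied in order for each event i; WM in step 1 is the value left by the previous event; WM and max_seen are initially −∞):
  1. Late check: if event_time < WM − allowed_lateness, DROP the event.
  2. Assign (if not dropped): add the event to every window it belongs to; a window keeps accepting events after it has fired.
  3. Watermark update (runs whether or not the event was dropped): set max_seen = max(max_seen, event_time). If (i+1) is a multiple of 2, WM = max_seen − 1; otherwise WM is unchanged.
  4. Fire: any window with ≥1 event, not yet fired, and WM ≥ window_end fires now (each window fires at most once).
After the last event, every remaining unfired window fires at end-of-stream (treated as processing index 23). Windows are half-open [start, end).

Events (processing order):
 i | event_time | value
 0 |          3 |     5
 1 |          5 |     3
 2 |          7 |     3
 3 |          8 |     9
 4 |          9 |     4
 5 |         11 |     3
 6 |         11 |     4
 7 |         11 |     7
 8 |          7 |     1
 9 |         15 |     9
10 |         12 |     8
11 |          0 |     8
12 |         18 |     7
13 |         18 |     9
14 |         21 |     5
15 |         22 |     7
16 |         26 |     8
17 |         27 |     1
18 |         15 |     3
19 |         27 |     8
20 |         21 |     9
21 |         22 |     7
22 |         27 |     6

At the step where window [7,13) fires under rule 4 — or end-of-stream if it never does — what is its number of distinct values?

i=0 t=3 v=5: → [3,9),[2,8),[1,7),[0,6); WM=−∞
i=1 t=5 v=3: → [5,11),[4,10),[3,9),[2,8),[1,7),[0,6); WM=4
i=2 t=7 v=3: → [7,13),[6,12),[5,11),[4,10),[3,9),[2,8); WM=4
i=3 t=8 v=9: → [8,14),[7,13),[6,12),[5,11),[4,10),[3,9); WM=7; [0,6) fires=2 [1,7) fires=2
i=4 t=9 v=4: → [9,15),[8,14),[7,13),[6,12),[5,11),[4,10); WM=7
i=5 t=11 v=3: → [11,17),[10,16),[9,15),[8,14),[7,13),[6,12); WM=10; [2,8) fires=2 [3,9) fires=3 [4,10) fires=3
i=6 t=11 v=4: → [11,17),[10,16),[9,15),[8,14),[7,13),[6,12); WM=10
i=7 t=11 v=7: → [11,17),[10,16),[9,15),[8,14),[7,13),[6,12); WM=10
i=8 t=7 v=1: DROP (t<10-2); WM=10
i=9 t=15 v=9: → [15,21),[14,20),[13,19),[12,18),[11,17),[10,16); WM=14; [5,11) fires=3 [6,12) fires=4 [7,13) fires=4 [8,14) fires=4
i=10 t=12 v=8: → [12,18),[11,17),[10,16),[9,15),[8,14),[7,13); WM=14
i=11 t=0 v=8: DROP (t<14-2); WM=14
i=12 t=18 v=7: → [18,24),[17,23),[16,22),[15,21),[14,20),[13,19); WM=14
i=13 t=18 v=9: → [18,24),[17,23),[16,22),[15,21),[14,20),[13,19); WM=17; [9,15) fires=4 [10,16) fires=5 [11,17) fires=5
i=14 t=21 v=5: → [21,27),[20,26),[19,25),[18,24),[17,23),[16,22); WM=17
i=15 t=22 v=7: → [22,28),[21,27),[20,26),[19,25),[18,24),[17,23); WM=21; [12,18) fires=2 [13,19) fires=2 [14,20) fires=2 [15,21) fires=2
i=16 t=26 v=8: → [26,32),[25,31),[24,30),[23,29),[22,28),[21,27); WM=21
i=17 t=27 v=1: → [27,33),[26,32),[25,31),[24,30),[23,29),[22,28); WM=26; [16,22) fires=3 [17,23) fires=3 [18,24) fires=3 [19,25) fires=2 [20,26) fires=2
i=18 t=15 v=3: DROP (t<26-2); WM=26
i=19 t=27 v=8: → [27,33),[26,32),[25,31),[24,30),[23,29),[22,28); WM=26
i=20 t=21 v=9: DROP (t<26-2); WM=26
i=21 t=22 v=7: DROP (t<26-2); WM=26
i=22 t=27 v=6: → [27,33),[26,32),[25,31),[24,30),[23,29),[22,28); WM=26

4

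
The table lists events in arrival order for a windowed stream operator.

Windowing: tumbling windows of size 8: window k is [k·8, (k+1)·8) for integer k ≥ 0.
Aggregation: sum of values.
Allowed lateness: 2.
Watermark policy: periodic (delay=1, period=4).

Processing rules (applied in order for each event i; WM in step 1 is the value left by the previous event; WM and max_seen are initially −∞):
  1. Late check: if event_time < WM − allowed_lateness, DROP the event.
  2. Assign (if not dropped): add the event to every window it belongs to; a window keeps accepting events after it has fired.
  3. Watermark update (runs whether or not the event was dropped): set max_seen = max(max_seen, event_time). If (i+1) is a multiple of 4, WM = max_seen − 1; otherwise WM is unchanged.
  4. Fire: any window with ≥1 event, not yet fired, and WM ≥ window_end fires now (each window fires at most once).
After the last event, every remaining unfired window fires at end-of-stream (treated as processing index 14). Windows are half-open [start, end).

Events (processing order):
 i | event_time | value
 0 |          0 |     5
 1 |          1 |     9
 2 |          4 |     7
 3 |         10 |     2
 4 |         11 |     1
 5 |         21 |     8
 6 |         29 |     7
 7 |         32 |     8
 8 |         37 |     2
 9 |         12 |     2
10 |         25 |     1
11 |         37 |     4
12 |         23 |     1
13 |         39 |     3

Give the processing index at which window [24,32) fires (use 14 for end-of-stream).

i=0 t=0 v=5: → [0,8); WM=−∞
i=1 t=1 v=9: → [0,8); WM=−∞
i=2 t=4 v=7: → [0,8); WM=−∞
i=3 t=10 v=2: → [8,16); WM=9; [0,8) fires=21
i=4 t=11 v=1: → [8,16); WM=9
i=5 t=21 v=8: → [16,24); WM=9
i=6 t=29 v=7: → [24,32); WM=9
i=7 t=32 v=8: → [32,40); WM=31; [8,16) fires=3 [16,24) fires=8
i=8 t=37 v=2: → [32,40); WM=31
i=9 t=12 v=2: DROP (t<31-2); WM=31
i=10 t=25 v=1: DROP (t<31-2); WM=31
i=11 t=37 v=4: → [32,40); WM=36; [24,32) fires=7
i=12 t=23 v=1: DROP (t<36-2); WM=36
i=13 t=39 v=3: → [32,40); WM=36

11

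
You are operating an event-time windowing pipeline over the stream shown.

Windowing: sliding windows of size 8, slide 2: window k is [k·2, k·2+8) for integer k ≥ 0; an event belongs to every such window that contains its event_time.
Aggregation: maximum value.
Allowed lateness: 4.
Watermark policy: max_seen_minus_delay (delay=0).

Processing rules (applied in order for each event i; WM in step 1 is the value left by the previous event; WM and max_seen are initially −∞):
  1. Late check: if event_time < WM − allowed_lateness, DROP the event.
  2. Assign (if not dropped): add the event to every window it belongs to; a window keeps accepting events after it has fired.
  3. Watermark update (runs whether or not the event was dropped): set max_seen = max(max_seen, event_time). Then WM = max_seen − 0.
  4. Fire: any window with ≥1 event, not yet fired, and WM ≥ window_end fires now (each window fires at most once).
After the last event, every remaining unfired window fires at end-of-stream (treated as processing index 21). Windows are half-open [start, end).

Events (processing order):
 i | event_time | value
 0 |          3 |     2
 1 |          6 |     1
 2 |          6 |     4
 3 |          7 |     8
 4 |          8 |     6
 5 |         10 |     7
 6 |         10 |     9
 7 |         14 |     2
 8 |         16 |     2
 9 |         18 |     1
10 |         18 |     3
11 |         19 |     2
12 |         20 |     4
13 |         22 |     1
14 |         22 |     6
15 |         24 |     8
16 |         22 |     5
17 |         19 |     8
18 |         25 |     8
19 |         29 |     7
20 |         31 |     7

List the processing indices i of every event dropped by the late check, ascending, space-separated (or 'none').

i=0 t=3 v=2: → [2,10),[0,8); WM=3
i=1 t=6 v=1: → [6,14),[4,12),[2,10),[0,8); WM=6
i=2 t=6 v=4: → [6,14),[4,12),[2,10),[0,8); WM=6
i=3 t=7 v=8: → [6,14),[4,12),[2,10),[0,8); WM=7
i=4 t=8 v=6: → [8,16),[6,14),[4,12),[2,10); WM=8; [0,8) fires=8
i=5 t=10 v=7: → [10,18),[8,16),[6,14),[4,12); WM=10; [2,10) fires=8
i=6 t=10 v=9: → [10,18),[8,16),[6,14),[4,12); WM=10
i=7 t=14 v=2: → [14,22),[12,20),[10,18),[8,16); WM=14; [4,12) fires=9 [6,14) fires=9
i=8 t=16 v=2: → [16,24),[14,22),[12,20),[10,18); WM=16; [8,16) fires=9
i=9 t=18 v=1: → [18,26),[16,24),[14,22),[12,20); WM=18; [10,18) fires=9
i=10 t=18 v=3: → [18,26),[16,24),[14,22),[12,20); WM=18
i=11 t=19 v=2: → [18,26),[16,24),[14,22),[12,20); WM=19
i=12 t=20 v=4: → [20,28),[18,26),[16,24),[14,22); WM=20; [12,20) fires=3
i=13 t=22 v=1: → [22,30),[20,28),[18,26),[16,24); WM=22; [14,22) fires=4
i=14 t=22 v=6: → [22,30),[20,28),[18,26),[16,24); WM=22
i=15 t=24 v=8: → [24,32),[22,30),[20,28),[18,26); WM=24; [16,24) fires=6
i=16 t=22 v=5: → [22,30),[20,28),[18,26),[16,24); WM=24
i=17 t=19 v=8: DROP (t<24-4); WM=24
i=18 t=25 v=8: → [24,32),[22,30),[20,28),[18,26); WM=25
i=19 t=29 v=7: → [28,36),[26,34),[24,32),[22,30); WM=29; [18,26) fires=8 [20,28) fires=8
i=20 t=31 v=7: → [30,38),[28,36),[26,34),[24,32); WM=31; [22,30) fires=8

17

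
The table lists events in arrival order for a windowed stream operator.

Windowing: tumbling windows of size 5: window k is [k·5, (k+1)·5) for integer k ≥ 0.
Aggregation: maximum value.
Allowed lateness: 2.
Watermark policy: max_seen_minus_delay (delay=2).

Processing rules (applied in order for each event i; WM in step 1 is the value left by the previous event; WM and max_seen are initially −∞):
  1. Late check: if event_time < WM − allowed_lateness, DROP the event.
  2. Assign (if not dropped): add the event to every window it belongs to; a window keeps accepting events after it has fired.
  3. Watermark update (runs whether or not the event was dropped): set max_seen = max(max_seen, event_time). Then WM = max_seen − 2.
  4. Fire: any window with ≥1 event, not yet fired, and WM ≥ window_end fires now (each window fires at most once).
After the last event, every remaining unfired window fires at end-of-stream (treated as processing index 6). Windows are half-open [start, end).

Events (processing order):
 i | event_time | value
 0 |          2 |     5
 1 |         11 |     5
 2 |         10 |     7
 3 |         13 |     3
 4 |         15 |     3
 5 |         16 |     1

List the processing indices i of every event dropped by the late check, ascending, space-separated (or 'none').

none

i=0 t=2 v=5: → [0,5); WM=0
i=1 t=11 v=5: → [10,15); WM=9; [0,5) fires=5
i=2 t=10 v=7: → [10,15); WM=9
i=3 t=13 v=3: → [10,15); WM=11
i=4 t=15 v=3: → [15,20); WM=13
i=5 t=16 v=1: → [15,20); WM=14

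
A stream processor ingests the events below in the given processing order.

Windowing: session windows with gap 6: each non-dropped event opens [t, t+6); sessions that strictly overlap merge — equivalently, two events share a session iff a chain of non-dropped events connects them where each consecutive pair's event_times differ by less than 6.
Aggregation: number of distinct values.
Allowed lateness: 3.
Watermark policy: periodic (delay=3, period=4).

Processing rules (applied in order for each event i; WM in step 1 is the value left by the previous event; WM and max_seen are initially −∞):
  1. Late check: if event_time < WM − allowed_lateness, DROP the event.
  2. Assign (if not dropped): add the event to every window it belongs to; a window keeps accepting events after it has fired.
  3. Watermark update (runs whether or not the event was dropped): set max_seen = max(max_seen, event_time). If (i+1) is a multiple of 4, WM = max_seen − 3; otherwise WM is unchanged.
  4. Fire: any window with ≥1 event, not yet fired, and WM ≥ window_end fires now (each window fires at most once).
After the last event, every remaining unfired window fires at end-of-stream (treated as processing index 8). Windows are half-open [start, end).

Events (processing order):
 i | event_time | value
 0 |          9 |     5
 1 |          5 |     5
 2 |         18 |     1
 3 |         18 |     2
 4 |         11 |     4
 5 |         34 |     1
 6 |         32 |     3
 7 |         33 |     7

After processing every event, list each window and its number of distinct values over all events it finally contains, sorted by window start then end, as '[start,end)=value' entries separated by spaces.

[5,15)=1 [18,24)=2 [32,40)=3

i=0 t=9 v=5: → [9,15); WM=−∞
i=1 t=5 v=5: → [5,15); WM=−∞
i=2 t=18 v=1: → [18,24); WM=−∞
i=3 t=18 v=2: → [18,24); WM=15
i=4 t=11 v=4: DROP (t<15-3); WM=15
i=5 t=34 v=1: → [34,40); WM=15
i=6 t=32 v=3: → [32,40); WM=15
i=7 t=33 v=7: → [32,40); WM=31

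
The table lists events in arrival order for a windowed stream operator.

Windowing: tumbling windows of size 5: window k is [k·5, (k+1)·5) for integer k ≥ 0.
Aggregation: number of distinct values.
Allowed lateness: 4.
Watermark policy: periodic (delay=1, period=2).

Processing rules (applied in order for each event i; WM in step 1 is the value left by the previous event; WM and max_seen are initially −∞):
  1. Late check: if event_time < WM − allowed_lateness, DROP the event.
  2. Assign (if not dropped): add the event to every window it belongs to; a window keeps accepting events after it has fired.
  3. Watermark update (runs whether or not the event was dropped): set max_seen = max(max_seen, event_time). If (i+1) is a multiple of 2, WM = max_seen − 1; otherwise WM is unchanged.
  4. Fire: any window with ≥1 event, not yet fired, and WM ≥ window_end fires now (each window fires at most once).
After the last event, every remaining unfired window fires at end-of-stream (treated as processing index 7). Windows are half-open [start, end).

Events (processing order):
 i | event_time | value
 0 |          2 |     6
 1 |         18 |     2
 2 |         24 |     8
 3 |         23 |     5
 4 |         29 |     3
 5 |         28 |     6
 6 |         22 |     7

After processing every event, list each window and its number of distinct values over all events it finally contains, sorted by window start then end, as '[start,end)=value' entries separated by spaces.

[0,5)=1 [15,20)=1 [20,25)=2 [25,30)=2

i=0 t=2 v=6: → [0,5); WM=−∞
i=1 t=18 v=2: → [15,20); WM=17; [0,5) fires=1
i=2 t=24 v=8: → [20,25); WM=17
i=3 t=23 v=5: → [20,25); WM=23; [15,20) fires=1
i=4 t=29 v=3: → [25,30); WM=23
i=5 t=28 v=6: → [25,30); WM=28; [20,25) fires=2
i=6 t=22 v=7: DROP (t<28-4); WM=28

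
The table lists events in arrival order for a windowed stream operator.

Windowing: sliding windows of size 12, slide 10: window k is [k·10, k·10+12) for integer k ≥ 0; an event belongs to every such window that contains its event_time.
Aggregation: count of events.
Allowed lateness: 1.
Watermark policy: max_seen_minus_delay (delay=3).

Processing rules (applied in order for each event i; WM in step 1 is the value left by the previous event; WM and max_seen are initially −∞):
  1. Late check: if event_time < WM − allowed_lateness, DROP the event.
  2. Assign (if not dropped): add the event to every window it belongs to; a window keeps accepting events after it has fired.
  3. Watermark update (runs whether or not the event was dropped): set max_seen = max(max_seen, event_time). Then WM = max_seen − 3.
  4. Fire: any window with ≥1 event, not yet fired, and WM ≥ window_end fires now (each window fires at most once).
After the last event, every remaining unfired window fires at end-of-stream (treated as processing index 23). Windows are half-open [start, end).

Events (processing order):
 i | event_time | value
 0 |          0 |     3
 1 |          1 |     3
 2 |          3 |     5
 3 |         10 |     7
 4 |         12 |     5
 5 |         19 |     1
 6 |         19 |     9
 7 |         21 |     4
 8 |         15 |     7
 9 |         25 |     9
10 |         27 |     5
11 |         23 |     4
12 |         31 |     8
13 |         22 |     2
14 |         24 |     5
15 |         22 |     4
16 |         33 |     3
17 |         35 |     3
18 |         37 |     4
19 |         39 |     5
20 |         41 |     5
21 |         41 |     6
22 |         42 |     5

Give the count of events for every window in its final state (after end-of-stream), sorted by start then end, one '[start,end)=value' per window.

i=0 t=0 v=3: → [0,12); WM=-3
i=1 t=1 v=3: → [0,12); WM=-2
i=2 t=3 v=5: → [0,12); WM=0
i=3 t=10 v=7: → [10,22),[0,12); WM=7
i=4 t=12 v=5: → [10,22); WM=9
i=5 t=19 v=1: → [10,22); WM=16; [0,12) fires=4
i=6 t=19 v=9: → [10,22); WM=16
i=7 t=21 v=4: → [20,32),[10,22); WM=18
i=8 t=15 v=7: DROP (t<18-1); WM=18
i=9 t=25 v=9: → [20,32); WM=22; [10,22) fires=5
i=10 t=27 v=5: → [20,32); WM=24
i=11 t=23 v=4: → [20,32); WM=24
i=12 t=31 v=8: → [30,42),[20,32); WM=28
i=13 t=22 v=2: DROP (t<28-1); WM=28
i=14 t=24 v=5: DROP (t<28-1); WM=28
i=15 t=22 v=4: DROP (t<28-1); WM=28
i=16 t=33 v=3: → [30,42); WM=30
i=17 t=35 v=3: → [30,42); WM=32; [20,32) fires=5
i=18 t=37 v=4: → [30,42); WM=34
i=19 t=39 v=5: → [30,42); WM=36
i=20 t=41 v=5: → [40,52),[30,42); WM=38
i=21 t=41 v=6: → [40,52),[30,42); WM=38
i=22 t=42 v=5: → [40,52); WM=39

[0,12)=4 [10,22)=5 [20,32)=5 [30,42)=7 [40,52)=3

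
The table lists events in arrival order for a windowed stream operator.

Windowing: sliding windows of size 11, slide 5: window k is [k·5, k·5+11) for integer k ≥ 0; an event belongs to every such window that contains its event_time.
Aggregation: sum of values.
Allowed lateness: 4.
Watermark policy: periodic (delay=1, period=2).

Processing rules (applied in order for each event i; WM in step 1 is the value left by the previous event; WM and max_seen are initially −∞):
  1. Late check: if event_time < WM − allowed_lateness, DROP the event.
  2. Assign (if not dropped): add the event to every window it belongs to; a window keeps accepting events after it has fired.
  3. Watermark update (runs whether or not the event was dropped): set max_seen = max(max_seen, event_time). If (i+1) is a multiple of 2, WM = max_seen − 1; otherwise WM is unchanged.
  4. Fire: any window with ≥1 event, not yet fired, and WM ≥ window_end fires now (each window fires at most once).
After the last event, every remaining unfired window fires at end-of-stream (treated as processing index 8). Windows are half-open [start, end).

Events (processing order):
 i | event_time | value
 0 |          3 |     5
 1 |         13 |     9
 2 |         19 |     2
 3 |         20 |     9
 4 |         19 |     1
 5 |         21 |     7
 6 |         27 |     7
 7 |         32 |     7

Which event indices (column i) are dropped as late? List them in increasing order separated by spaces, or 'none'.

i=0 t=3 v=5: → [0,11); WM=−∞
i=1 t=13 v=9: → [10,21),[5,16); WM=12; [0,11) fires=5
i=2 t=19 v=2: → [15,26),[10,21); WM=12
i=3 t=20 v=9: → [20,31),[15,26),[10,21); WM=19; [5,16) fires=9
i=4 t=19 v=1: → [15,26),[10,21); WM=19
i=5 t=21 v=7: → [20,31),[15,26); WM=20
i=6 t=27 v=7: → [25,36),[20,31); WM=20
i=7 t=32 v=7: → [30,41),[25,36); WM=31; [10,21) fires=21 [15,26) fires=19 [20,31) fires=23

none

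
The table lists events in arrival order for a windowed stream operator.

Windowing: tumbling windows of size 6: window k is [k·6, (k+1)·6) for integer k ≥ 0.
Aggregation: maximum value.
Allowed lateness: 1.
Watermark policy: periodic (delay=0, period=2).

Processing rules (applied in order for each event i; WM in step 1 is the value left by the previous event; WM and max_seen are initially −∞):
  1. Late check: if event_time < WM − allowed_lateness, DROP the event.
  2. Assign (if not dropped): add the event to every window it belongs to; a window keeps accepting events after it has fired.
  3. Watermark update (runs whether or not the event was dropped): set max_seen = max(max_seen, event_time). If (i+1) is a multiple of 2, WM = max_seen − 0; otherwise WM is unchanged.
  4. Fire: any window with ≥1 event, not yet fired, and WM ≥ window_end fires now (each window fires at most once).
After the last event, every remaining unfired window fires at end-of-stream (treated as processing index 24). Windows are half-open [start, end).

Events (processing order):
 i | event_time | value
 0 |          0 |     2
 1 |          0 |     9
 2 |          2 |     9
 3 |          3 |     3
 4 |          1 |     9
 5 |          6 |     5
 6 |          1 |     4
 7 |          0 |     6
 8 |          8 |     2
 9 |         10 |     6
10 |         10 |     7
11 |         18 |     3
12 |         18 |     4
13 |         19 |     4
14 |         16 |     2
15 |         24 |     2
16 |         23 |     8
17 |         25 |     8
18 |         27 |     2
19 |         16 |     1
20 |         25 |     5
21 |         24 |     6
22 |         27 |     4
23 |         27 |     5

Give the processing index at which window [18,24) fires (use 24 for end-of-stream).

i=0 t=0 v=2: → [0,6); WM=−∞
i=1 t=0 v=9: → [0,6); WM=0
i=2 t=2 v=9: → [0,6); WM=0
i=3 t=3 v=3: → [0,6); WM=3
i=4 t=1 v=9: DROP (t<3-1); WM=3
i=5 t=6 v=5: → [6,12); WM=6; [0,6) fires=9
i=6 t=1 v=4: DROP (t<6-1); WM=6
i=7 t=0 v=6: DROP (t<6-1); WM=6
i=8 t=8 v=2: → [6,12); WM=6
i=9 t=10 v=6: → [6,12); WM=10
i=10 t=10 v=7: → [6,12); WM=10
i=11 t=18 v=3: → [18,24); WM=18; [6,12) fires=7
i=12 t=18 v=4: → [18,24); WM=18
i=13 t=19 v=4: → [18,24); WM=19
i=14 t=16 v=2: DROP (t<19-1); WM=19
i=15 t=24 v=2: → [24,30); WM=24; [18,24) fires=4
i=16 t=23 v=8: → [18,24); WM=24
i=17 t=25 v=8: → [24,30); WM=25
i=18 t=27 v=2: → [24,30); WM=25
i=19 t=16 v=1: DROP (t<25-1); WM=27
i=20 t=25 v=5: DROP (t<27-1); WM=27
i=21 t=24 v=6: DROP (t<27-1); WM=27
i=22 t=27 v=4: → [24,30); WM=27
i=23 t=27 v=5: → [24,30); WM=27

15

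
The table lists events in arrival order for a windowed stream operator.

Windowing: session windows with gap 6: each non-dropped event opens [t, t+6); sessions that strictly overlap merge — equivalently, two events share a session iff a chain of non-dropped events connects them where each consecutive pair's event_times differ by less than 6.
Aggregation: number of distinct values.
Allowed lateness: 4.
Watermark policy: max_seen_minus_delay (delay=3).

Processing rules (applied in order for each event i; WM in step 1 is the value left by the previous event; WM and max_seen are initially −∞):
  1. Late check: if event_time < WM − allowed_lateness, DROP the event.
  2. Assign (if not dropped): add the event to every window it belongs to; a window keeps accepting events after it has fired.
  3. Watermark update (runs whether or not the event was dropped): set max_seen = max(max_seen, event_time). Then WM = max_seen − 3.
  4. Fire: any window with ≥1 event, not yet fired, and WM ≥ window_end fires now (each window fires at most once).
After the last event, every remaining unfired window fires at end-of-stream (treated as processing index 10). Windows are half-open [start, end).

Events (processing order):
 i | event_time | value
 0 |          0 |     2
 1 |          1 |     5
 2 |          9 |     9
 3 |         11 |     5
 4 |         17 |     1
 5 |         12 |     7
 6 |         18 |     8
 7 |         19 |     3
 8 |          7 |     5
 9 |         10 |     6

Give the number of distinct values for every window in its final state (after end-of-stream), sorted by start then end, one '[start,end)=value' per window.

[0,7)=2 [9,25)=6

i=0 t=0 v=2: → [0,6); WM=-3
i=1 t=1 v=5: → [0,7); WM=-2
i=2 t=9 v=9: → [9,15); WM=6
i=3 t=11 v=5: → [9,17); WM=8
i=4 t=17 v=1: → [17,23); WM=14
i=5 t=12 v=7: → [9,23); WM=14
i=6 t=18 v=8: → [9,24); WM=15
i=7 t=19 v=3: → [9,25); WM=16
i=8 t=7 v=5: DROP (t<16-4); WM=16
i=9 t=10 v=6: DROP (t<16-4); WM=16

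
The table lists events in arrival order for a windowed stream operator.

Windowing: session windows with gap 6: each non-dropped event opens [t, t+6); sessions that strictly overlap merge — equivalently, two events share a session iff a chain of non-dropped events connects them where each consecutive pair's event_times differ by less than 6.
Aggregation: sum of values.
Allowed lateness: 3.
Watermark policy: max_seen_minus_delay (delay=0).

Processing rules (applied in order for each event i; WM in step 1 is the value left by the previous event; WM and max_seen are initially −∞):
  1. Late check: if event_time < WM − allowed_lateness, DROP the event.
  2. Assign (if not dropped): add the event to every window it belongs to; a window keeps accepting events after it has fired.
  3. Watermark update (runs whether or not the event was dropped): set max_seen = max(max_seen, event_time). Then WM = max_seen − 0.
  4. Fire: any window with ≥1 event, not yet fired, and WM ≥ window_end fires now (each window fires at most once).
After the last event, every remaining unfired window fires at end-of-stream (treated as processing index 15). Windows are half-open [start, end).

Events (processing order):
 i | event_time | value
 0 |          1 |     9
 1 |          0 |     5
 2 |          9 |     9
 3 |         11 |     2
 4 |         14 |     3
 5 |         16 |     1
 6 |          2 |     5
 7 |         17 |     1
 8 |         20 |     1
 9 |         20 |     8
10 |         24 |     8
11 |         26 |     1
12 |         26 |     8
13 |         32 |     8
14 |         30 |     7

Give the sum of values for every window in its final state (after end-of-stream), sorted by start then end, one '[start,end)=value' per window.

[0,7)=14 [9,38)=57

i=0 t=1 v=9: → [1,7); WM=1
i=1 t=0 v=5: → [0,7); WM=1
i=2 t=9 v=9: → [9,15); WM=9
i=3 t=11 v=2: → [9,17); WM=11
i=4 t=14 v=3: → [9,20); WM=14
i=5 t=16 v=1: → [9,22); WM=16
i=6 t=2 v=5: DROP (t<16-3); WM=16
i=7 t=17 v=1: → [9,23); WM=17
i=8 t=20 v=1: → [9,26); WM=20
i=9 t=20 v=8: → [9,26); WM=20
i=10 t=24 v=8: → [9,30); WM=24
i=11 t=26 v=1: → [9,32); WM=26
i=12 t=26 v=8: → [9,32); WM=26
i=13 t=32 v=8: → [32,38); WM=32
i=14 t=30 v=7: → [9,38); WM=32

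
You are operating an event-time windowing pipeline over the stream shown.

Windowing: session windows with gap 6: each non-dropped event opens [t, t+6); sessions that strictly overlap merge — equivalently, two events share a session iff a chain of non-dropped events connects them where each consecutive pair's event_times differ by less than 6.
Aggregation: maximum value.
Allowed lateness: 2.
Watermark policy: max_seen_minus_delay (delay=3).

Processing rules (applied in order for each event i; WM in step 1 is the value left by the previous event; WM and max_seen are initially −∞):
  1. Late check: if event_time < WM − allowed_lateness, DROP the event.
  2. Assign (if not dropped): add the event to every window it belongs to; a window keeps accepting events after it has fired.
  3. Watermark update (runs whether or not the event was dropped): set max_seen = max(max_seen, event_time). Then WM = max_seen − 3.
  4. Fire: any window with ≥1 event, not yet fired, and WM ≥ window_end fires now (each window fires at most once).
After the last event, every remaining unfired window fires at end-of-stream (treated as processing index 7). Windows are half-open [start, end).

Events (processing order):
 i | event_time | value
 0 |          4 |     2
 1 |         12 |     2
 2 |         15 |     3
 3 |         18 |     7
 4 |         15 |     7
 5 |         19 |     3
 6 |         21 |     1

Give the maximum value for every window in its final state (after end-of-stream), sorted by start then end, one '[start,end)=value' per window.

[4,10)=2 [12,27)=7

i=0 t=4 v=2: → [4,10); WM=1
i=1 t=12 v=2: → [12,18); WM=9
i=2 t=15 v=3: → [12,21); WM=12
i=3 t=18 v=7: → [12,24); WM=15
i=4 t=15 v=7: → [12,24); WM=15
i=5 t=19 v=3: → [12,25); WM=16
i=6 t=21 v=1: → [12,27); WM=18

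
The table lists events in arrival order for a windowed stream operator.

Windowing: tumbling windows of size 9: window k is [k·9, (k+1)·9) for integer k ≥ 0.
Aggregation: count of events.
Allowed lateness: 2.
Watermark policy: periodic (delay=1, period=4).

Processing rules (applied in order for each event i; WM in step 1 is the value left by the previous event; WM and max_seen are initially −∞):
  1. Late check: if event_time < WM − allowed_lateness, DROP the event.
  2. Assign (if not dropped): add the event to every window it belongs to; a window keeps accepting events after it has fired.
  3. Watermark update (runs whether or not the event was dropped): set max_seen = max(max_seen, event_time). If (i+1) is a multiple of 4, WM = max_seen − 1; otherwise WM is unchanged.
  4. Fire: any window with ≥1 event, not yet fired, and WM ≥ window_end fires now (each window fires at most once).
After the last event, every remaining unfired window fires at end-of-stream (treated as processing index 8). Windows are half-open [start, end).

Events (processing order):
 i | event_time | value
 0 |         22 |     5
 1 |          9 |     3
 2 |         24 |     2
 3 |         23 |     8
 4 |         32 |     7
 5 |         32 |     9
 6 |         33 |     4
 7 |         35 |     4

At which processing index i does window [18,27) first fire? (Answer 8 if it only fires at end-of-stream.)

7

i=0 t=22 v=5: → [18,27); WM=−∞
i=1 t=9 v=3: → [9,18); WM=−∞
i=2 t=24 v=2: → [18,27); WM=−∞
i=3 t=23 v=8: → [18,27); WM=23; [9,18) fires=1
i=4 t=32 v=7: → [27,36); WM=23
i=5 t=32 v=9: → [27,36); WM=23
i=6 t=33 v=4: → [27,36); WM=23
i=7 t=35 v=4: → [27,36); WM=34; [18,27) fires=3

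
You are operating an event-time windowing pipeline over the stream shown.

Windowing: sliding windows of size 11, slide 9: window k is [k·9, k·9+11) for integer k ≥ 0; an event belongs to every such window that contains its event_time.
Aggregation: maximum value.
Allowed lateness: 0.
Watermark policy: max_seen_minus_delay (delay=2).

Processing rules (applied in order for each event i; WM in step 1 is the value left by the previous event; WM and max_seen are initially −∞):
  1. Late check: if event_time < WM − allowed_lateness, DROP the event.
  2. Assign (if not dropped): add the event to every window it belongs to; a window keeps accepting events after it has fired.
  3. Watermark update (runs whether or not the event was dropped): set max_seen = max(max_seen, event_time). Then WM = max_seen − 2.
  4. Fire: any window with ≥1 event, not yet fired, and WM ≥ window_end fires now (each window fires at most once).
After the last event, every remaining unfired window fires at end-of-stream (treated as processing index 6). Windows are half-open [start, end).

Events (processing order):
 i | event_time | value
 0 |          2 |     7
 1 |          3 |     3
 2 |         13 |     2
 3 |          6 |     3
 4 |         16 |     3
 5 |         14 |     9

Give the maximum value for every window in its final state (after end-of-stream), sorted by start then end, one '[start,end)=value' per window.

[0,11)=7 [9,20)=9

i=0 t=2 v=7: → [0,11); WM=0
i=1 t=3 v=3: → [0,11); WM=1
i=2 t=13 v=2: → [9,20); WM=11; [0,11) fires=7
i=3 t=6 v=3: DROP (t<11-0); WM=11
i=4 t=16 v=3: → [9,20); WM=14
i=5 t=14 v=9: → [9,20); WM=14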